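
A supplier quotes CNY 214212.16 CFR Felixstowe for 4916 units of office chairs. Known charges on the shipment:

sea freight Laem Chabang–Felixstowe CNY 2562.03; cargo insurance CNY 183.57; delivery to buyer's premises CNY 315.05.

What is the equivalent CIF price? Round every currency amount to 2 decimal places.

CIF price: CNY 214395.73

Not relevant to the conversion: freight — on the seller under both CFR and CIF; already in the CFR price and stays in the CIF price. delivery — on the buyer under both terms; not part of either seller's price.
From CFR to CIF, the seller additionally bears: insurance.
CIF price = 214212.16 + 183.57 = 214395.73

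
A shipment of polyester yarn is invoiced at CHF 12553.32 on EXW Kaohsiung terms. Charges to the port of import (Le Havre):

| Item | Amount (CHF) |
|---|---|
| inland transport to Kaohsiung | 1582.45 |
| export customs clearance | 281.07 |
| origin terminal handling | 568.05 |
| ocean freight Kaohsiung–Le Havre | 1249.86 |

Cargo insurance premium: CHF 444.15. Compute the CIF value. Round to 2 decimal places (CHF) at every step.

CIF value: CHF 16678.90

CIF = EXW price + pre-shipment costs + freight + insurance
CIF = 12553.32 + 1582.45 + 281.07 + 568.05 + 1249.86 + 444.15 = 16678.90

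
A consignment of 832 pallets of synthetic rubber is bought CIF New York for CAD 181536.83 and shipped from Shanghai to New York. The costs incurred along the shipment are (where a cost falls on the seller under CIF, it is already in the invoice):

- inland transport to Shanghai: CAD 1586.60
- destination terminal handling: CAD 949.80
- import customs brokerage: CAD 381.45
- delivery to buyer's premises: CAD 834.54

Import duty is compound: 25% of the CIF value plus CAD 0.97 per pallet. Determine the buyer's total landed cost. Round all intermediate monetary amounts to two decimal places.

CIF: the seller pays costs through ocean freight and marine insurance to the destination port.
Already in the invoice (seller's account under CIF): inland to port — exclude.
The CIF price already equals the CIF value: 181536.83
Ad valorem component: 181536.83 × 25% = 45384.21
Specific component: 832 × 0.97 = 807.04
Import duty = 45384.21 + 807.04 = 46191.25
Buyer bears: destination terminal 949.80 + brokerage 381.45 + delivery 834.54 + duty 46191.25 = 48357.04
Landed cost = invoice 181536.83 + 48357.04 = 229893.87

Total landed cost: CAD 229893.87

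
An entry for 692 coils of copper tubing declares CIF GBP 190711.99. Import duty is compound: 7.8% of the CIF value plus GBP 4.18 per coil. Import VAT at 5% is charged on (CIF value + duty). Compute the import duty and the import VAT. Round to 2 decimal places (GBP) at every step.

Ad valorem component: 190711.99 × 7.8% = 14875.54
Specific component: 692 × 4.18 = 2892.56
Import duty = 14875.54 + 2892.56 = 17768.10
VAT base = CIF + duty = 190711.99 + 17768.10 = 208480.09
Import VAT = 208480.09 × 5% = 10424.00

Import duty: GBP 17768.10; import VAT: GBP 10424.00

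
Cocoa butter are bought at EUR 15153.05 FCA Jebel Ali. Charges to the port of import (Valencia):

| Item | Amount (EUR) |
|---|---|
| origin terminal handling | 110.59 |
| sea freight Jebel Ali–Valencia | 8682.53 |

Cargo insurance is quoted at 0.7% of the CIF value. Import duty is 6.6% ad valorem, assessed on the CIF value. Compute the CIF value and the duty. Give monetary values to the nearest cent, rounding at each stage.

Let C be the CIF value. C = FCA price + pre-shipment costs + freight + 0.7% × C
C − 0.7% × C = 15153.05 + 110.59 + 8682.53
0.993 × C = 23946.17
C = 23946.17 / 0.993 = 24114.97
Insurance premium = 0.7% × 24114.97 = 168.80
Import duty = 24114.97 × 6.6% = 1591.59

CIF value: EUR 24114.97; import duty: EUR 1591.59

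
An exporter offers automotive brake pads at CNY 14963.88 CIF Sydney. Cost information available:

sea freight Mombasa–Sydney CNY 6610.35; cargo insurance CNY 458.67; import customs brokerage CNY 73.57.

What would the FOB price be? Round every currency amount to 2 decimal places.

FOB price: CNY 7894.86

Not relevant to the conversion: brokerage — on the buyer under both terms; not part of either seller's price.
From CIF to FOB, the seller no longer bears: freight, insurance.
FOB price = 14963.88 − 6610.35 − 458.67 = 7894.86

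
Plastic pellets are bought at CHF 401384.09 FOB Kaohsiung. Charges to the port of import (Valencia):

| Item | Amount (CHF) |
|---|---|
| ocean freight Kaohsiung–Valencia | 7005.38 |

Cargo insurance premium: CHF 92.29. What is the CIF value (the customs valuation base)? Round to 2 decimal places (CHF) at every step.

CIF value: CHF 408481.76

CIF = FOB price + freight + insurance
CIF = 401384.09 + 7005.38 + 92.29 = 408481.76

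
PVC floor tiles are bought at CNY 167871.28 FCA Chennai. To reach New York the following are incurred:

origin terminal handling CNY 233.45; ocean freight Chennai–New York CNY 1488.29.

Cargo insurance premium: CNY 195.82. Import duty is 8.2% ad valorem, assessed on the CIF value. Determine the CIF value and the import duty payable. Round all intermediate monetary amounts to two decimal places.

CIF value: CNY 169788.84; import duty: CNY 13922.68

CIF = FCA price + pre-shipment costs + freight + insurance
CIF = 167871.28 + 233.45 + 1488.29 + 195.82 = 169788.84
Import duty = 169788.84 × 8.2% = 13922.68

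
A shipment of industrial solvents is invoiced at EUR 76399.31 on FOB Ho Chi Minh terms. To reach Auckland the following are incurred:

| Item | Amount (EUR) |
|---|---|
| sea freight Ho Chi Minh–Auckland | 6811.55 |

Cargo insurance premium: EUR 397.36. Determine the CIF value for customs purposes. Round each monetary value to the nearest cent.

CIF = FOB price + freight + insurance
CIF = 76399.31 + 6811.55 + 397.36 = 83608.22

CIF value: EUR 83608.22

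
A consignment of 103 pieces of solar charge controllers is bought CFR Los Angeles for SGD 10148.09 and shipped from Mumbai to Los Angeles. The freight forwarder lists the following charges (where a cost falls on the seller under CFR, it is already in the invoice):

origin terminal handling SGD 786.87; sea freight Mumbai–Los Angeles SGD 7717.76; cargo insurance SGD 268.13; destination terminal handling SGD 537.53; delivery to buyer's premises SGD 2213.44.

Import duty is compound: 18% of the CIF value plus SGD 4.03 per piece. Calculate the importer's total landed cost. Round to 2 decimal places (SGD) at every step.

Total landed cost: SGD 15457.20

CFR: the seller pays costs through ocean freight to the destination port, but not insurance.
Already in the invoice (seller's account under CFR): origin terminal, freight — exclude.
CIF value = CFR price + insurance = 10148.09 + 268.13 = 10416.22
Ad valorem component: 10416.22 × 18% = 1874.92
Specific component: 103 × 4.03 = 415.09
Import duty = 1874.92 + 415.09 = 2290.01
Buyer bears: insurance 268.13 + destination terminal 537.53 + delivery 2213.44 + duty 2290.01 = 5309.11
Landed cost = invoice 10148.09 + 5309.11 = 15457.20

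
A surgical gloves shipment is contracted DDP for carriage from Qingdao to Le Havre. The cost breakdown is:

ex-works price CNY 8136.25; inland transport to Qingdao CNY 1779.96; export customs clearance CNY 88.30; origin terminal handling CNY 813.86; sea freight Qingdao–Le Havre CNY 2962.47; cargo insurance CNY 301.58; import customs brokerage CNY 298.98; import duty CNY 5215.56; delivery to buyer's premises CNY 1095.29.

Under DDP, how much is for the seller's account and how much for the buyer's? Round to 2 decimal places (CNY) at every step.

Seller: CNY 20692.25; buyer: CNY 0.00

DDP: the seller bears all costs including import duty.
Seller's account: goods 8136.25 + inland to port 1779.96 + export clearance 88.30 + origin terminal 813.86 + freight 2962.47 + insurance 301.58 + brokerage 298.98 + duty 5215.56 + delivery 1095.29 = 20692.25
Buyer's account: 0.00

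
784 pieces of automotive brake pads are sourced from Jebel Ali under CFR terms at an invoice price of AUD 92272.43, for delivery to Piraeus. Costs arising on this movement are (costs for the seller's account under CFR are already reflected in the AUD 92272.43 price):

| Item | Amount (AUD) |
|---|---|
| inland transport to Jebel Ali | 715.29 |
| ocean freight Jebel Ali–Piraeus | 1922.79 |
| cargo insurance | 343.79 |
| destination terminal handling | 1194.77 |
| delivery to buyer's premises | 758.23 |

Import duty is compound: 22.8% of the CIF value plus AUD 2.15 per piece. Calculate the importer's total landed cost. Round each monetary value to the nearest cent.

CFR: the seller pays costs through ocean freight to the destination port, but not insurance.
Already in the invoice (seller's account under CFR): inland to port, freight — exclude.
CIF value = CFR price + insurance = 92272.43 + 343.79 = 92616.22
Ad valorem component: 92616.22 × 22.8% = 21116.50
Specific component: 784 × 2.15 = 1685.60
Import duty = 21116.50 + 1685.60 = 22802.10
Buyer bears: insurance 343.79 + destination terminal 1194.77 + delivery 758.23 + duty 22802.10 = 25098.89
Landed cost = invoice 92272.43 + 25098.89 = 117371.32

Total landed cost: AUD 117371.32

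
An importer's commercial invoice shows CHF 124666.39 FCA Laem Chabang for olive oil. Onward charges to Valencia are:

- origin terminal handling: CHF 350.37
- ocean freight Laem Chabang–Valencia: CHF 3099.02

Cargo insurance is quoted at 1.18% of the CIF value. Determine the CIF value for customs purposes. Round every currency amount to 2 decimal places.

Let C be the CIF value. C = FCA price + pre-shipment costs + freight + 1.18% × C
C − 1.18% × C = 124666.39 + 350.37 + 3099.02
0.9882 × C = 128115.78
C = 128115.78 / 0.9882 = 129645.60
Insurance premium = 1.18% × 129645.60 = 1529.82

CIF value: CHF 129645.60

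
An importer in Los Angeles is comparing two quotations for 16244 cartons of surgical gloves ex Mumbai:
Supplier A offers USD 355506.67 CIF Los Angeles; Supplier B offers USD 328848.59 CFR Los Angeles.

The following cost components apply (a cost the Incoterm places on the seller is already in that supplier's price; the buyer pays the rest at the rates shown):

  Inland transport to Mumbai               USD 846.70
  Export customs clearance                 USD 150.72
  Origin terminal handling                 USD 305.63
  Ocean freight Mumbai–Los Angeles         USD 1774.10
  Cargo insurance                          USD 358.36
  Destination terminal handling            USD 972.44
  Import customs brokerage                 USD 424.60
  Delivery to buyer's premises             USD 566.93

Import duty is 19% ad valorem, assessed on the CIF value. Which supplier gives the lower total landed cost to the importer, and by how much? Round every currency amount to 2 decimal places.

Supplier A (CIF):
The CIF price already equals the CIF value: 355506.67
Import duty = 355506.67 × 19% = 67546.27
Buyer bears (A): 972.44 + 424.60 + 566.93 = 1963.97
Landed cost (A) = invoice 355506.67 + 1963.97 + duty 67546.27 = 425016.91
Supplier B (CFR):
CIF value = CFR price + insurance = 328848.59 + 358.36 = 329206.95
Import duty = 329206.95 × 19% = 62549.32
Buyer bears (B): 358.36 + 972.44 + 424.60 + 566.93 = 2322.33
Landed cost (B) = invoice 328848.59 + 2322.33 + duty 62549.32 = 393720.24
Difference = |425016.91 − 393720.24| = 31296.67

Supplier B is cheaper by USD 31296.67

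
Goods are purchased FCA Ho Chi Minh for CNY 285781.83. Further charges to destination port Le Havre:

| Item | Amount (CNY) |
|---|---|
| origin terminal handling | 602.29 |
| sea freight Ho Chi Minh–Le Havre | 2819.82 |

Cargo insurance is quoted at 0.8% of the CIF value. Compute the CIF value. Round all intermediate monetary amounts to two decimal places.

Let C be the CIF value. C = FCA price + pre-shipment costs + freight + 0.8% × C
C − 0.8% × C = 285781.83 + 602.29 + 2819.82
0.992 × C = 289203.94
C = 289203.94 / 0.992 = 291536.23
Insurance premium = 0.8% × 291536.23 = 2332.29

CIF value: CNY 291536.23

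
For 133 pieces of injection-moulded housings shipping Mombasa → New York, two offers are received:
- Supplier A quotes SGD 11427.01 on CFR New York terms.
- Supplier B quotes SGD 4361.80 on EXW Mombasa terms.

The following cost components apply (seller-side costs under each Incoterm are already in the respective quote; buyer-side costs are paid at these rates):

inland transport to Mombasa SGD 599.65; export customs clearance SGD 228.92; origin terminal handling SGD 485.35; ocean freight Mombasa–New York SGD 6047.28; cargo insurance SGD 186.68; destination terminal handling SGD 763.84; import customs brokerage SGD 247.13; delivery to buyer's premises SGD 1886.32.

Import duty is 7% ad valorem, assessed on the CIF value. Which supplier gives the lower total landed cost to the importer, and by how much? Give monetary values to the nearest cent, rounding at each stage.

Supplier A is cheaper by SGD 316.71

Supplier A (CFR):
CIF value = CFR price + insurance = 11427.01 + 186.68 = 11613.69
Import duty = 11613.69 × 7% = 812.96
Buyer bears (A): 186.68 + 763.84 + 247.13 + 1886.32 = 3083.97
Landed cost (A) = invoice 11427.01 + 3083.97 + duty 812.96 = 15323.94
Supplier B (EXW):
CIF value = EXW price + inland to port + export clearance + origin terminal + freight + insurance = 4361.80 + 599.65 + 228.92 + 485.35 + 6047.28 + 186.68 = 11909.68
Import duty = 11909.68 × 7% = 833.68
Buyer bears (B): 599.65 + 228.92 + 485.35 + 6047.28 + 186.68 + 763.84 + 247.13 + 1886.32 = 10445.17
Landed cost (B) = invoice 4361.80 + 10445.17 + duty 833.68 = 15640.65
Difference = |15323.94 − 15640.65| = 316.71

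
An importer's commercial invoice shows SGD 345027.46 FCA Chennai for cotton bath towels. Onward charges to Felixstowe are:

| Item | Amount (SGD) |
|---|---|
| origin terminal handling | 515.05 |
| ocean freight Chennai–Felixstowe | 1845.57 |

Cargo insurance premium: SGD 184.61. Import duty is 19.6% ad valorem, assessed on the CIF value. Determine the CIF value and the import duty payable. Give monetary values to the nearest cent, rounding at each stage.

CIF = FCA price + pre-shipment costs + freight + insurance
CIF = 345027.46 + 515.05 + 1845.57 + 184.61 = 347572.69
Import duty = 347572.69 × 19.6% = 68124.25

CIF value: SGD 347572.69; import duty: SGD 68124.25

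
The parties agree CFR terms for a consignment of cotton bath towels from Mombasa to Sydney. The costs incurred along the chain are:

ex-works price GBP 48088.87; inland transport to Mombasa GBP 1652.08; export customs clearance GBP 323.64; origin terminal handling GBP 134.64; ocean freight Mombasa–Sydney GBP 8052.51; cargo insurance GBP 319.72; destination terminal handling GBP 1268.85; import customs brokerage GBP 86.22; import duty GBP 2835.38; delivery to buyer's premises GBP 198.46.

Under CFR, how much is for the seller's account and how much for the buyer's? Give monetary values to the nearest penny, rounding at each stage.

Seller: GBP 58251.74; buyer: GBP 4708.63

CFR: the seller pays costs through ocean freight to the destination port, but not insurance.
Seller's account: goods 48088.87 + inland to port 1652.08 + export clearance 323.64 + origin terminal 134.64 + freight 8052.51 = 58251.74
Buyer's account: insurance 319.72 + destination terminal 1268.85 + brokerage 86.22 + duty 2835.38 + delivery 198.46 = 4708.63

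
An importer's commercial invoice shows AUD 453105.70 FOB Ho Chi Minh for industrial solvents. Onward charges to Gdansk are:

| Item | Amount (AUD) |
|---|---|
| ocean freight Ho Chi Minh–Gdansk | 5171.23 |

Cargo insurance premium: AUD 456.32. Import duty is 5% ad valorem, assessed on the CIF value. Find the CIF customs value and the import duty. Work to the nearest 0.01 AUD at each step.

CIF = FOB price + freight + insurance
CIF = 453105.70 + 5171.23 + 456.32 = 458733.25
Import duty = 458733.25 × 5% = 22936.66

CIF value: AUD 458733.25; import duty: AUD 22936.66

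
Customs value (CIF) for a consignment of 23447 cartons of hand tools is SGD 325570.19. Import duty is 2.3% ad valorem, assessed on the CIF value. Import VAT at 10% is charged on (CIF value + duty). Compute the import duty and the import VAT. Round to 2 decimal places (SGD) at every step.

Import duty = 325570.19 × 2.3% = 7488.11
VAT base = CIF + duty = 325570.19 + 7488.11 = 333058.30
Import VAT = 333058.30 × 10% = 33305.83

Import duty: SGD 7488.11; import VAT: SGD 33305.83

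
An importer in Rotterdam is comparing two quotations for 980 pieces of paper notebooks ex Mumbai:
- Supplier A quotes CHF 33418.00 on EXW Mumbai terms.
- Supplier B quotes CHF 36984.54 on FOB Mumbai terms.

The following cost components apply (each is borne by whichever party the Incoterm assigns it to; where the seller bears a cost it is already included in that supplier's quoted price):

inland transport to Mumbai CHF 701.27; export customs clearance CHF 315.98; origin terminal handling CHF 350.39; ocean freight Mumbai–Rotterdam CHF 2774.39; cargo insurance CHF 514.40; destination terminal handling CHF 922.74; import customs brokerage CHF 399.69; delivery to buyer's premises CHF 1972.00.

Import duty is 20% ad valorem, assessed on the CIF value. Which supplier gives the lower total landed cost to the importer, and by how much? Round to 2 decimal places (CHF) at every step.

Supplier A (EXW):
CIF value = EXW price + inland to port + export clearance + origin terminal + freight + insurance = 33418.00 + 701.27 + 315.98 + 350.39 + 2774.39 + 514.40 = 38074.43
Import duty = 38074.43 × 20% = 7614.89
Buyer bears (A): 701.27 + 315.98 + 350.39 + 2774.39 + 514.40 + 922.74 + 399.69 + 1972.00 = 7950.86
Landed cost (A) = invoice 33418.00 + 7950.86 + duty 7614.89 = 48983.75
Supplier B (FOB):
CIF value = FOB price + freight + insurance = 36984.54 + 2774.39 + 514.40 = 40273.33
Import duty = 40273.33 × 20% = 8054.67
Buyer bears (B): 2774.39 + 514.40 + 922.74 + 399.69 + 1972.00 = 6583.22
Landed cost (B) = invoice 36984.54 + 6583.22 + duty 8054.67 = 51622.43
Difference = |48983.75 − 51622.43| = 2638.68

Supplier A is cheaper by CHF 2638.68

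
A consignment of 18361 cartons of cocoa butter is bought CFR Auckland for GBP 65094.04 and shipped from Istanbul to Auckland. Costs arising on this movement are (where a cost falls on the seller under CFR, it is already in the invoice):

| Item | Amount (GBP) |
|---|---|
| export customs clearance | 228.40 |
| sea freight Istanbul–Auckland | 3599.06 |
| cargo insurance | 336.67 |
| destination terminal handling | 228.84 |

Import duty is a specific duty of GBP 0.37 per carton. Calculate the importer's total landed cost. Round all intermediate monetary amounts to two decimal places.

CFR: the seller pays costs through ocean freight to the destination port, but not insurance.
Already in the invoice (seller's account under CFR): export clearance, freight — exclude.
CIF value = CFR price + insurance = 65094.04 + 336.67 = 65430.71
Import duty = 18361 × 0.37 = 6793.57
Buyer bears: insurance 336.67 + destination terminal 228.84 + duty 6793.57 = 7359.08
Landed cost = invoice 65094.04 + 7359.08 = 72453.12

Total landed cost: GBP 72453.12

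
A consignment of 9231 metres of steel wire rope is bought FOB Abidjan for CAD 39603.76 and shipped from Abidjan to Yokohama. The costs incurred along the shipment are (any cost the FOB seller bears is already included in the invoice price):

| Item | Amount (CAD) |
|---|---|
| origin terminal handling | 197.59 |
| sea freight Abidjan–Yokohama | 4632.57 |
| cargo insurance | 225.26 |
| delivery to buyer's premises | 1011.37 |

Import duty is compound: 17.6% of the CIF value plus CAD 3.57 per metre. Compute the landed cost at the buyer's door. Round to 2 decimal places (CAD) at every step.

FOB: the seller bears costs until goods are on board at the origin port; the buyer bears freight, insurance and all costs thereafter.
Already in the invoice (seller's account under FOB): origin terminal — exclude.
CIF value = FOB price + freight + insurance = 39603.76 + 4632.57 + 225.26 = 44461.59
Ad valorem component: 44461.59 × 17.6% = 7825.24
Specific component: 9231 × 3.57 = 32954.67
Import duty = 7825.24 + 32954.67 = 40779.91
Buyer bears: freight 4632.57 + insurance 225.26 + delivery 1011.37 + duty 40779.91 = 46649.11
Landed cost = invoice 39603.76 + 46649.11 = 86252.87

Total landed cost: CAD 86252.87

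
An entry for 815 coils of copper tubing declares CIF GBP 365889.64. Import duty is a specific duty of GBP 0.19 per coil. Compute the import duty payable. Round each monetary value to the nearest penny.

Import duty: GBP 154.85

Import duty = 815 × 0.19 = 154.85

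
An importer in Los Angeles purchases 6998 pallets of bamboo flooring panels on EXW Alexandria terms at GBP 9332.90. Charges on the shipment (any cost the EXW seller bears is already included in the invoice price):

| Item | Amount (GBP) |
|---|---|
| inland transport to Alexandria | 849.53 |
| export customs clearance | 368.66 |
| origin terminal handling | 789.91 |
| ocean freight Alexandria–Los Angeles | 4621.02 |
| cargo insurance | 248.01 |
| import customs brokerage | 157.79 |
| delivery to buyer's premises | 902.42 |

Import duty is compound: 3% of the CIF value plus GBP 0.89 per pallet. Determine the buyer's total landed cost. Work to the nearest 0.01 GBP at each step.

Total landed cost: GBP 23984.76

EXW: the seller makes goods available at their premises; the buyer bears all onward costs.
CIF value = EXW price + inland to port + export clearance + origin terminal + freight + insurance = 9332.90 + 849.53 + 368.66 + 789.91 + 4621.02 + 248.01 = 16210.03
Ad valorem component: 16210.03 × 3% = 486.30
Specific component: 6998 × 0.89 = 6228.22
Import duty = 486.30 + 6228.22 = 6714.52
Buyer bears: inland to port 849.53 + export clearance 368.66 + origin terminal 789.91 + freight 4621.02 + insurance 248.01 + brokerage 157.79 + delivery 902.42 + duty 6714.52 = 14651.86
Landed cost = invoice 9332.90 + 14651.86 = 23984.76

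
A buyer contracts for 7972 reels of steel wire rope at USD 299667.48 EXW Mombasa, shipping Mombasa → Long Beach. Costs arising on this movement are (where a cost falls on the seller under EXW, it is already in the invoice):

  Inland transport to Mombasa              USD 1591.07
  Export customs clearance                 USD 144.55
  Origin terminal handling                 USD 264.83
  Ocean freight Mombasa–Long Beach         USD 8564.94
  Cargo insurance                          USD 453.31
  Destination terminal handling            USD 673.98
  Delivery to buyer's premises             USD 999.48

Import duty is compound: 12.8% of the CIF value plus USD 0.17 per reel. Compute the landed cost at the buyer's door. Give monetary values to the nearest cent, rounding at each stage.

Total landed cost: USD 353482.71

EXW: the seller makes goods available at their premises; the buyer bears all onward costs.
CIF value = EXW price + inland to port + export clearance + origin terminal + freight + insurance = 299667.48 + 1591.07 + 144.55 + 264.83 + 8564.94 + 453.31 = 310686.18
Ad valorem component: 310686.18 × 12.8% = 39767.83
Specific component: 7972 × 0.17 = 1355.24
Import duty = 39767.83 + 1355.24 = 41123.07
Buyer bears: inland to port 1591.07 + export clearance 144.55 + origin terminal 264.83 + freight 8564.94 + insurance 453.31 + destination terminal 673.98 + delivery 999.48 + duty 41123.07 = 53815.23
Landed cost = invoice 299667.48 + 53815.23 = 353482.71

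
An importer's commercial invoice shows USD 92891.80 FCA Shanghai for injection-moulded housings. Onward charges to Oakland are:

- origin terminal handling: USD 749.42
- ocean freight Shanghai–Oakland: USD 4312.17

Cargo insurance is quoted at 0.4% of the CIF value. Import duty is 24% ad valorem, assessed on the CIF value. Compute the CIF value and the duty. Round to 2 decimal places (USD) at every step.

Let C be the CIF value. C = FCA price + pre-shipment costs + freight + 0.4% × C
C − 0.4% × C = 92891.80 + 749.42 + 4312.17
0.996 × C = 97953.39
C = 97953.39 / 0.996 = 98346.78
Insurance premium = 0.4% × 98346.78 = 393.39
Import duty = 98346.78 × 24% = 23603.23

CIF value: USD 98346.78; import duty: USD 23603.23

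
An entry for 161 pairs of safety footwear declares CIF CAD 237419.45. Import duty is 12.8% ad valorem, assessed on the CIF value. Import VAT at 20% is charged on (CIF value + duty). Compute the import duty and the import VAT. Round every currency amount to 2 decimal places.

Import duty = 237419.45 × 12.8% = 30389.69
VAT base = CIF + duty = 237419.45 + 30389.69 = 267809.14
Import VAT = 267809.14 × 20% = 53561.83

Import duty: CAD 30389.69; import VAT: CAD 53561.83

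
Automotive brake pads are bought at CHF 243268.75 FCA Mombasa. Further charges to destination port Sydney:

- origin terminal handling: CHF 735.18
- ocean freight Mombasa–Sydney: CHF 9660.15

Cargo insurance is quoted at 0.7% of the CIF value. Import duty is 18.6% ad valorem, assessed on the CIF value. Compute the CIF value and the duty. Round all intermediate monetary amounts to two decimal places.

CIF value: CHF 255452.25; import duty: CHF 47514.12

Let C be the CIF value. C = FCA price + pre-shipment costs + freight + 0.7% × C
C − 0.7% × C = 243268.75 + 735.18 + 9660.15
0.993 × C = 253664.08
C = 253664.08 / 0.993 = 255452.25
Insurance premium = 0.7% × 255452.25 = 1788.17
Import duty = 255452.25 × 18.6% = 47514.12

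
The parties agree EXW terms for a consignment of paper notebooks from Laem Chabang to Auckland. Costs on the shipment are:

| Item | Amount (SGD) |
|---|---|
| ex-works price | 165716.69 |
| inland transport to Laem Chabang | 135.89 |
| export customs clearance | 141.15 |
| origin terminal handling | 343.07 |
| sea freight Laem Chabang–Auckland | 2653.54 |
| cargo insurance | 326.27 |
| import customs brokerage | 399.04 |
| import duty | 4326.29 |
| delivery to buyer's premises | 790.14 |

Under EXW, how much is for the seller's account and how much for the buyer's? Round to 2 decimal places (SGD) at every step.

EXW: the seller makes goods available at their premises; the buyer bears all onward costs.
Seller's account: goods 165716.69 = 165716.69
Buyer's account: inland to port 135.89 + export clearance 141.15 + origin terminal 343.07 + freight 2653.54 + insurance 326.27 + brokerage 399.04 + duty 4326.29 + delivery 790.14 = 9115.39

Seller: SGD 165716.69; buyer: SGD 9115.39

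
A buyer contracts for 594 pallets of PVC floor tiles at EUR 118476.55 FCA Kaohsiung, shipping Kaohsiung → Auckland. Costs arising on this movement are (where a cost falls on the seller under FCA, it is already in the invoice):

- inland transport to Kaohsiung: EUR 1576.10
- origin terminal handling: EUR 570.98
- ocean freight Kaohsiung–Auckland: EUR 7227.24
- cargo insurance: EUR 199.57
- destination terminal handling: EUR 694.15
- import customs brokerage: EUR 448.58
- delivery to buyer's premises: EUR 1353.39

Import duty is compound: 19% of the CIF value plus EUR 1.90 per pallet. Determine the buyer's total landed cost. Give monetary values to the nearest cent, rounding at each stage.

FCA: the seller delivers export-cleared goods to the carrier; the buyer bears costs from that point.
Already in the invoice (seller's account under FCA): inland to port — exclude.
CIF value = FCA price + origin terminal + freight + insurance = 118476.55 + 570.98 + 7227.24 + 199.57 = 126474.34
Ad valorem component: 126474.34 × 19% = 24030.12
Specific component: 594 × 1.90 = 1128.60
Import duty = 24030.12 + 1128.60 = 25158.72
Buyer bears: origin terminal 570.98 + freight 7227.24 + insurance 199.57 + destination terminal 694.15 + brokerage 448.58 + delivery 1353.39 + duty 25158.72 = 35652.63
Landed cost = invoice 118476.55 + 35652.63 = 154129.18

Total landed cost: EUR 154129.18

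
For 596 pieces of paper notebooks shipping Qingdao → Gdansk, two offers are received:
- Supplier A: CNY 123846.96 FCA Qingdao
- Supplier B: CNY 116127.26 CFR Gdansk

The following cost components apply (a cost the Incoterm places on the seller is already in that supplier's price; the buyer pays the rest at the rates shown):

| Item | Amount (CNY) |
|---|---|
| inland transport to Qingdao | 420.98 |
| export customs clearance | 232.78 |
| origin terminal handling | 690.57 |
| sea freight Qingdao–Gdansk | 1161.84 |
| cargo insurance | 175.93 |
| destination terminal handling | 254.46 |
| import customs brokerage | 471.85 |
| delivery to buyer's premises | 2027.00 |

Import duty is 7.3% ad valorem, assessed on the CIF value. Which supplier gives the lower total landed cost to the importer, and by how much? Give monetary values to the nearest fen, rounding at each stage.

Supplier A (FCA):
CIF value = FCA price + origin terminal + freight + insurance = 123846.96 + 690.57 + 1161.84 + 175.93 = 125875.30
Import duty = 125875.30 × 7.3% = 9188.90
Buyer bears (A): 690.57 + 1161.84 + 175.93 + 254.46 + 471.85 + 2027.00 = 4781.65
Landed cost (A) = invoice 123846.96 + 4781.65 + duty 9188.90 = 137817.51
Supplier B (CFR):
CIF value = CFR price + insurance = 116127.26 + 175.93 = 116303.19
Import duty = 116303.19 × 7.3% = 8490.13
Buyer bears (B): 175.93 + 254.46 + 471.85 + 2027.00 = 2929.24
Landed cost (B) = invoice 116127.26 + 2929.24 + duty 8490.13 = 127546.63
Difference = |137817.51 − 127546.63| = 10270.88

Supplier B is cheaper by CNY 10270.88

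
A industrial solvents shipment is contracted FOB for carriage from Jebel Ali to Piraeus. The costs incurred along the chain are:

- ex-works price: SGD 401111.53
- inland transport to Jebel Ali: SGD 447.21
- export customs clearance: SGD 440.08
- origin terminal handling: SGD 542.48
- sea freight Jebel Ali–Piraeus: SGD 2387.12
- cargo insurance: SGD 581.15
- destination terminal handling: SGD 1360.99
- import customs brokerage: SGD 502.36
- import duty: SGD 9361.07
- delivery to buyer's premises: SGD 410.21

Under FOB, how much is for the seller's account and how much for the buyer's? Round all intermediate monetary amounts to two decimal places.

FOB: the seller bears costs until goods are on board at the origin port; the buyer bears freight, insurance and all costs thereafter.
Seller's account: goods 401111.53 + inland to port 447.21 + export clearance 440.08 + origin terminal 542.48 = 402541.30
Buyer's account: freight 2387.12 + insurance 581.15 + destination terminal 1360.99 + brokerage 502.36 + duty 9361.07 + delivery 410.21 = 14602.90

Seller: SGD 402541.30; buyer: SGD 14602.90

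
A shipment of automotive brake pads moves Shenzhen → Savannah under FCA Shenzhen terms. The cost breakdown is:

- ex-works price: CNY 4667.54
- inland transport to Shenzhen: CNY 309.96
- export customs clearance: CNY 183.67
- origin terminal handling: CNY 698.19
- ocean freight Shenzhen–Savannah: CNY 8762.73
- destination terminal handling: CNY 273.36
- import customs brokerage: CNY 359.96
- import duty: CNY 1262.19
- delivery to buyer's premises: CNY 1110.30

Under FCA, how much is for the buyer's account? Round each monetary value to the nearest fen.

FCA: the seller delivers export-cleared goods to the carrier; the buyer bears costs from that point.
Seller's account: goods 4667.54 + inland to port 309.96 + export clearance 183.67 = 5161.17
Buyer's account: origin terminal 698.19 + freight 8762.73 + destination terminal 273.36 + brokerage 359.96 + duty 1262.19 + delivery 1110.30 = 12466.73

Buyer's account: CNY 12466.73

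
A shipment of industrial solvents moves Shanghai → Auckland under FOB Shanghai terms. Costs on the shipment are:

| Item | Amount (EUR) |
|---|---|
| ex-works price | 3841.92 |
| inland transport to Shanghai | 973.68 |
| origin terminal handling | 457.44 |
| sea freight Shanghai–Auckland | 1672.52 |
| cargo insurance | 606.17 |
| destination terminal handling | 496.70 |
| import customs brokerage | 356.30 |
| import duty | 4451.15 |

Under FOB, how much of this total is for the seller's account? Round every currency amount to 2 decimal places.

FOB: the seller bears costs until goods are on board at the origin port; the buyer bears freight, insurance and all costs thereafter.
Seller's account: goods 3841.92 + inland to port 973.68 + origin terminal 457.44 = 5273.04
Buyer's account: freight 1672.52 + insurance 606.17 + destination terminal 496.70 + brokerage 356.30 + duty 4451.15 = 7582.84

Seller's account: EUR 5273.04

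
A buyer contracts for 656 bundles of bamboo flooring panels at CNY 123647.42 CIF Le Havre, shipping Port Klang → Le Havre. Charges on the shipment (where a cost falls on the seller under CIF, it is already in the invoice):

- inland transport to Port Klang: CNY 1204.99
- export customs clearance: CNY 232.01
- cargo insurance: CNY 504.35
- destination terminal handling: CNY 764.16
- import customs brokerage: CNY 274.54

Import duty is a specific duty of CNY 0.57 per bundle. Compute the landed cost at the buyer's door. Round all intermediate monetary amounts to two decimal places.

CIF: the seller pays costs through ocean freight and marine insurance to the destination port.
Already in the invoice (seller's account under CIF): inland to port, export clearance, insurance — exclude.
The CIF price already equals the CIF value: 123647.42
Import duty = 656 × 0.57 = 373.92
Buyer bears: destination terminal 764.16 + brokerage 274.54 + duty 373.92 = 1412.62
Landed cost = invoice 123647.42 + 1412.62 = 125060.04

Total landed cost: CNY 125060.04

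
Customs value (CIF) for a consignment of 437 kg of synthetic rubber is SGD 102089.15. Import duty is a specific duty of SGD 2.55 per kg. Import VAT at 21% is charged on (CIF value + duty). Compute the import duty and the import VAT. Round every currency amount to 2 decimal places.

Import duty = 437 × 2.55 = 1114.35
VAT base = CIF + duty = 102089.15 + 1114.35 = 103203.50
Import VAT = 103203.50 × 21% = 21672.74

Import duty: SGD 1114.35; import VAT: SGD 21672.74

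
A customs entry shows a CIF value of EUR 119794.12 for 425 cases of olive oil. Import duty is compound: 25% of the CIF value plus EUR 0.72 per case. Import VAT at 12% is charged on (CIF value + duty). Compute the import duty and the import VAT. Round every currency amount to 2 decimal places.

Import duty: EUR 30254.53; import VAT: EUR 18005.84

Ad valorem component: 119794.12 × 25% = 29948.53
Specific component: 425 × 0.72 = 306.00
Import duty = 29948.53 + 306.00 = 30254.53
VAT base = CIF + duty = 119794.12 + 30254.53 = 150048.65
Import VAT = 150048.65 × 12% = 18005.84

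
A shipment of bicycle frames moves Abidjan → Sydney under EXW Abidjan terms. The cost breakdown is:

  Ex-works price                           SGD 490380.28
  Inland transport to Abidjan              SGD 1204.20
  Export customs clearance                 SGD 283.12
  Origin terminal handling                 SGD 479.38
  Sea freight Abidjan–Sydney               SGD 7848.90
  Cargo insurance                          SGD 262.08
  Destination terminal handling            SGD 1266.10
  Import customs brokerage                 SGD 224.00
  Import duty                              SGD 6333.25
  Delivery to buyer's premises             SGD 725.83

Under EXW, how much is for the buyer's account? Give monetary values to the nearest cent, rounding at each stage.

EXW: the seller makes goods available at their premises; the buyer bears all onward costs.
Seller's account: goods 490380.28 = 490380.28
Buyer's account: inland to port 1204.20 + export clearance 283.12 + origin terminal 479.38 + freight 7848.90 + insurance 262.08 + destination terminal 1266.10 + brokerage 224.00 + duty 6333.25 + delivery 725.83 = 18626.86

Buyer's account: SGD 18626.86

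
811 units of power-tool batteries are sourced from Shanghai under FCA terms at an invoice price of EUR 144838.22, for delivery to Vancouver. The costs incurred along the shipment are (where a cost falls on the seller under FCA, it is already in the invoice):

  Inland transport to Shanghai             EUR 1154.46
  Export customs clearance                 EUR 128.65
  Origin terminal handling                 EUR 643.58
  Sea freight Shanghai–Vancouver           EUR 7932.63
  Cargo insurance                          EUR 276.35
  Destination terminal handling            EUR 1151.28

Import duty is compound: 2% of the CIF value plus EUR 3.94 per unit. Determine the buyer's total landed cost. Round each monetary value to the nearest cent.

FCA: the seller delivers export-cleared goods to the carrier; the buyer bears costs from that point.
Already in the invoice (seller's account under FCA): inland to port, export clearance — exclude.
CIF value = FCA price + origin terminal + freight + insurance = 144838.22 + 643.58 + 7932.63 + 276.35 = 153690.78
Ad valorem component: 153690.78 × 2% = 3073.82
Specific component: 811 × 3.94 = 3195.34
Import duty = 3073.82 + 3195.34 = 6269.16
Buyer bears: origin terminal 643.58 + freight 7932.63 + insurance 276.35 + destination terminal 1151.28 + duty 6269.16 = 16273.00
Landed cost = invoice 144838.22 + 16273.00 = 161111.22

Total landed cost: EUR 161111.22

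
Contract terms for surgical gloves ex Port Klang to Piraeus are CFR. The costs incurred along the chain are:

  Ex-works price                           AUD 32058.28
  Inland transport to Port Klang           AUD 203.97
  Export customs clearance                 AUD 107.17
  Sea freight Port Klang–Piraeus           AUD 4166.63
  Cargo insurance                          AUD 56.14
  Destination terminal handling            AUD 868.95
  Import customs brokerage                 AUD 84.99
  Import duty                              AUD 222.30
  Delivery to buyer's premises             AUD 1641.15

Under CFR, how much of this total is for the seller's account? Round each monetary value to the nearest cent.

Seller's account: AUD 36536.05

CFR: the seller pays costs through ocean freight to the destination port, but not insurance.
Seller's account: goods 32058.28 + inland to port 203.97 + export clearance 107.17 + freight 4166.63 = 36536.05
Buyer's account: insurance 56.14 + destination terminal 868.95 + brokerage 84.99 + duty 222.30 + delivery 1641.15 = 2873.53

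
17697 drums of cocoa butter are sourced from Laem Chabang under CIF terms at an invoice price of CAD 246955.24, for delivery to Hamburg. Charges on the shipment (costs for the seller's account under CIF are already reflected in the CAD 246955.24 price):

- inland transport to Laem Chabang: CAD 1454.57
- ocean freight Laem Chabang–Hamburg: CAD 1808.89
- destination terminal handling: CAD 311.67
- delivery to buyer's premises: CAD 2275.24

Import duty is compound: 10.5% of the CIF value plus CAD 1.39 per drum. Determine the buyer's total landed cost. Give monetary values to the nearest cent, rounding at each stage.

Total landed cost: CAD 300071.28

CIF: the seller pays costs through ocean freight and marine insurance to the destination port.
Already in the invoice (seller's account under CIF): inland to port, freight — exclude.
The CIF price already equals the CIF value: 246955.24
Ad valorem component: 246955.24 × 10.5% = 25930.30
Specific component: 17697 × 1.39 = 24598.83
Import duty = 25930.30 + 24598.83 = 50529.13
Buyer bears: destination terminal 311.67 + delivery 2275.24 + duty 50529.13 = 53116.04
Landed cost = invoice 246955.24 + 53116.04 = 300071.28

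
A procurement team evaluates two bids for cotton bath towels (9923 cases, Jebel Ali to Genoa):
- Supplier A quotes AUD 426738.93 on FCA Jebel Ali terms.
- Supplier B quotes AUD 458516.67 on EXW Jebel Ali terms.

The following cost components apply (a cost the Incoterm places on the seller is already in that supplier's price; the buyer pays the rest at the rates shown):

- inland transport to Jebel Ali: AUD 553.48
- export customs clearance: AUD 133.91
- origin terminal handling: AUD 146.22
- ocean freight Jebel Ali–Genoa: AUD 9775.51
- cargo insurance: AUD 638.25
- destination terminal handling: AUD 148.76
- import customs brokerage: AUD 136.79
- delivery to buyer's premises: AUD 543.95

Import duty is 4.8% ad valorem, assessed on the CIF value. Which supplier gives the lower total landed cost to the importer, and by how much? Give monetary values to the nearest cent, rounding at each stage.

Supplier A is cheaper by AUD 34023.45

Supplier A (FCA):
CIF value = FCA price + origin terminal + freight + insurance = 426738.93 + 146.22 + 9775.51 + 638.25 = 437298.91
Import duty = 437298.91 × 4.8% = 20990.35
Buyer bears (A): 146.22 + 9775.51 + 638.25 + 148.76 + 136.79 + 543.95 = 11389.48
Landed cost (A) = invoice 426738.93 + 11389.48 + duty 20990.35 = 459118.76
Supplier B (EXW):
CIF value = EXW price + inland to port + export clearance + origin terminal + freight + insurance = 458516.67 + 553.48 + 133.91 + 146.22 + 9775.51 + 638.25 = 469764.04
Import duty = 469764.04 × 4.8% = 22548.67
Buyer bears (B): 553.48 + 133.91 + 146.22 + 9775.51 + 638.25 + 148.76 + 136.79 + 543.95 = 12076.87
Landed cost (B) = invoice 458516.67 + 12076.87 + duty 22548.67 = 493142.21
Difference = |459118.76 − 493142.21| = 34023.45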